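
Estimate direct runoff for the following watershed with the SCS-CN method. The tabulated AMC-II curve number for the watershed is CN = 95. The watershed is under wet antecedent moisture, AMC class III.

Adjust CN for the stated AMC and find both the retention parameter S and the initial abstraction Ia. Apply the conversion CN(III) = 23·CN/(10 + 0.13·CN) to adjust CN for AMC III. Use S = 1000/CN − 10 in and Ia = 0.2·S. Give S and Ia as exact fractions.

Wet (AMC III): CN(III) = 23·95/(10 + 0.13·95) = 2185/(447/20) = 43700/447 ≈ 97.763
Retention S: 1000/CN − 10 with CN=97.763 → S = 100/437 ≈ 0.229 in
Initial abstraction Ia = S/5 = (100/437)/5 = 20/437 ≈ 0.046 in

S = 100/437 in ≈ 0.229 in; Ia = 20/437 in ≈ 0.046 in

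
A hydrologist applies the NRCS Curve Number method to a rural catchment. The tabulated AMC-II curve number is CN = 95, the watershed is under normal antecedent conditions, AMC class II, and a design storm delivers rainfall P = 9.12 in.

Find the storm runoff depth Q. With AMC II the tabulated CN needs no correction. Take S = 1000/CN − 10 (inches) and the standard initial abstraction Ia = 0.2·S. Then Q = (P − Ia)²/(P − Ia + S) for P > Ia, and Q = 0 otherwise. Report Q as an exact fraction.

Q = 4583881/538175 in ≈ 8.517 in

CN(II) = 95; AMC II needs no correction.
Max retention: S = 1000/95 − 10 = 10/19 in (≈ 0.526 in)
Ia = 0.2·(10/19) = 2/19 in ≈ 0.105 in
Excess rainfall: 9.120 − 0.105 = 9.015 in; P > Ia so Q > 0
Runoff Q = (P−Ia)²/(P−Ia+S) = (9.015)²/(9.015+0.526) = 4583881/538175 ≈ 8.517 in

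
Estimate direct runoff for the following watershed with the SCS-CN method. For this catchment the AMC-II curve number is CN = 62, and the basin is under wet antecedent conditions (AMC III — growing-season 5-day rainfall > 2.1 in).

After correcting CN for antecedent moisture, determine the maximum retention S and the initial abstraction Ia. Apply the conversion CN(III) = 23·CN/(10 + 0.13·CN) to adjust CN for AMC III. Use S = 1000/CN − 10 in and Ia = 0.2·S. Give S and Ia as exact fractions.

Adjust CN=62 to AMC III: 23·62/(10 + 0.13·62) → 1426 ÷ (903/50) = 71300/903 ≈ 78.959
Max retention: S = 1000/(71300/903) − 10 = 1900/713 in (≈ 2.665 in)
Initial abstraction Ia = S/5 = (1900/713)/5 = 380/713 ≈ 0.533 in

S = 1900/713 in ≈ 2.665 in; Ia = 380/713 in ≈ 0.533 in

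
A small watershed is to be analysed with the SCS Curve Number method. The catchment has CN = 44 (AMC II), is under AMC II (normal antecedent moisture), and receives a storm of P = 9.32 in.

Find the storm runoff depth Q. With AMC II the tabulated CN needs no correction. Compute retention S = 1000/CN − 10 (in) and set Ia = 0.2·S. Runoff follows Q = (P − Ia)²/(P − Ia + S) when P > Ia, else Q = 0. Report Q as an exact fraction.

CN(II) = 44; AMC II needs no correction.
Retention S: 1000/CN − 10 with CN=44.000 → S = 140/11 ≈ 12.727 in
Ia = 0.2S: 0.2·12.727 = 2.545 in (exactly 28/11)
P − Ia = 9.320 − 2.545 = 1863/275 ≈ 6.775 in (> 0, runoff occurs)
Q: (1863/275)² ÷ (5363/275) = 3470769/1474825 in (≈ 2.353 in)

Q = 3470769/1474825 in ≈ 2.353 in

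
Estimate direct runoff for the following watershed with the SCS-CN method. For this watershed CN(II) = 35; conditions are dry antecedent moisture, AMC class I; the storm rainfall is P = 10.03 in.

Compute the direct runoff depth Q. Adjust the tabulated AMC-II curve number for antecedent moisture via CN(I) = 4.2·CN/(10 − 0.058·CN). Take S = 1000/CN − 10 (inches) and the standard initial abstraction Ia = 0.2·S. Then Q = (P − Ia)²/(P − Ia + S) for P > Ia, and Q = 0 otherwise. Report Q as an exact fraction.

Q = 304188481/9811382700 in ≈ 0.031 in

Adjust CN=35 to AMC I: 4.2·35/(10 − 0.058·35) → 147 ÷ (797/100) = 14700/797 ≈ 18.444
Max retention: S = 1000/(14700/797) − 10 = 6500/147 in (≈ 44.218 in)
Ia = 0.2·(6500/147) = 1300/147 in ≈ 8.844 in
P − Ia = 10.030 − 8.844 = 17441/14700 ≈ 1.186 in (> 0, runoff occurs)
Q: (17441/14700)² ÷ (667441/14700) = 304188481/9811382700 in (≈ 0.031 in)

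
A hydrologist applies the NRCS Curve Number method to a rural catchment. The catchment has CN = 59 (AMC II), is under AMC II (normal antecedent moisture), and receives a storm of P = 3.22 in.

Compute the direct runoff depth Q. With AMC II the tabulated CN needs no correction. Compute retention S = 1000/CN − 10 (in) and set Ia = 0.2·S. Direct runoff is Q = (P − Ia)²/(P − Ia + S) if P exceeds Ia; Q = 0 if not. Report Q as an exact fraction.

Average conditions: CN = 59 (no AMC adjustment).
S = 1000/59 − 10 = 410/59 in ≈ 6.949 in
Ia = 0.2·(410/59) = 82/59 in ≈ 1.390 in
P − Ia = 3.220 − 1.390 = 5399/2950 ≈ 1.830 in (> 0, runoff occurs)
Q = (5399/2950)²/((5399/2950) + 410/59) = (29149201/8702500)/(25899/2950) = 29149201/76402050 in ≈ 0.382 in

Q = 29149201/76402050 in ≈ 0.382 in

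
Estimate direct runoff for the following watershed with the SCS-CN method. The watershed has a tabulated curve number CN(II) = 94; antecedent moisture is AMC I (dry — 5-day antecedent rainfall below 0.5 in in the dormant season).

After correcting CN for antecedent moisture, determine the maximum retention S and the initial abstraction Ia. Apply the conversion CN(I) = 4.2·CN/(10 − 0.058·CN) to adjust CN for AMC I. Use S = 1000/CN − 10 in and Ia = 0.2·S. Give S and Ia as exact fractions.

Adjust CN=94 to AMC I: 4.2·94/(10 − 0.058·94) → (1974/5) ÷ (1137/250) = 32900/379 ≈ 86.807
Max retention: S = 1000/(32900/379) − 10 = 500/329 in (≈ 1.520 in)
Ia = 0.2S: 0.2·1.520 = 0.304 in (exactly 100/329)

S = 500/329 in ≈ 1.520 in; Ia = 100/329 in ≈ 0.304 in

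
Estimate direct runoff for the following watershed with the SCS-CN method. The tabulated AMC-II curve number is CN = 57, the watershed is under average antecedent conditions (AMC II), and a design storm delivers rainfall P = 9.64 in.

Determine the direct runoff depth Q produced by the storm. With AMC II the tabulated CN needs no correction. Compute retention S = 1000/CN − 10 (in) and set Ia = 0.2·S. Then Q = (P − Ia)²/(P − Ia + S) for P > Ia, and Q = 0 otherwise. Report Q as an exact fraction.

Q = 134258569/31830225 in ≈ 4.218 in

Average conditions: CN = 57 (no AMC adjustment).
Max retention: S = 1000/57 − 10 = 430/57 in (≈ 7.544 in)
Ia = 0.2·(430/57) = 86/57 in ≈ 1.509 in
P − Ia = 9.640 − 1.509 = 11587/1425 ≈ 8.131 in (> 0, runoff occurs)
Q: (11587/1425)² ÷ (22337/1425) = 134258569/31830225 in (≈ 4.218 in)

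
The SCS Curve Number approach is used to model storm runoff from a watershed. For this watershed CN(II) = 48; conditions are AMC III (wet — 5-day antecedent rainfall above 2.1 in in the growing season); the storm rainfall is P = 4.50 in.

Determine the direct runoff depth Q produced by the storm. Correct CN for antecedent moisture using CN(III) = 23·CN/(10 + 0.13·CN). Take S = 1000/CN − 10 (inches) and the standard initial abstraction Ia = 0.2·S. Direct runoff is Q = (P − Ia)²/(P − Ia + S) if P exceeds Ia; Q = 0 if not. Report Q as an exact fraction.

Q = 241081/157458 in ≈ 1.531 in

Wet (AMC III): CN(III) = 23·48/(10 + 0.13·48) = 1104/(406/25) = 13800/203 ≈ 67.980
Max retention: S = 1000/(13800/203) − 10 = 325/69 in (≈ 4.710 in)
Ia = 0.2·(325/69) = 65/69 in ≈ 0.942 in
Since P=4.500 > Ia=0.942: effective rainfall P−Ia = 491/138 in
Runoff Q = (P−Ia)²/(P−Ia+S) = (3.558)²/(3.558+4.710) = 241081/157458 ≈ 1.531 in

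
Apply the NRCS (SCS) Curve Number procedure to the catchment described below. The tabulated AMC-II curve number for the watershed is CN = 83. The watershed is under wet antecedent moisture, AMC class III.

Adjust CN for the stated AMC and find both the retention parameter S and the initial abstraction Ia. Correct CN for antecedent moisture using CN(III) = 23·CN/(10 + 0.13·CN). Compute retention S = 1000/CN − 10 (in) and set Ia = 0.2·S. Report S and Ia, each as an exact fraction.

S = 1700/1909 in ≈ 0.891 in; Ia = 340/1909 in ≈ 0.178 in

Adjust CN=83 to AMC III: 23·83/(10 + 0.13·83) → 1909 ÷ (2079/100) = 190900/2079 ≈ 91.823
S = 1000/(190900/2079) − 10 = 1700/1909 in ≈ 0.891 in
Ia = 0.2·(1700/1909) = 340/1909 in ≈ 0.178 in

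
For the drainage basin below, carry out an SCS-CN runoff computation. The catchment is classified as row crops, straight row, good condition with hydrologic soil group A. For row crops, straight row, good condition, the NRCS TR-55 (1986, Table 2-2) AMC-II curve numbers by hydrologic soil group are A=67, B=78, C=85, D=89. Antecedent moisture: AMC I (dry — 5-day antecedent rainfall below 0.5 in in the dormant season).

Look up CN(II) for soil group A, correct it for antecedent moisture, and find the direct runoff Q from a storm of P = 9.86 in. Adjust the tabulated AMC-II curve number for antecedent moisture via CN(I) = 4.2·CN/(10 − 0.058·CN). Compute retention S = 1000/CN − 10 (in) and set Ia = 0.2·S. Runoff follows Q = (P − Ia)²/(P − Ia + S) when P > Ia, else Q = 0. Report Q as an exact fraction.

Q = 31052431089/10581038650 in ≈ 2.935 in

NRCS table: row crops, straight row, good condition, soil group A → CN(II) = 67
Dry (AMC I): CN(I) = 4.2·67/(10 − 0.058·67) = (1407/5)/(3057/500) = 46900/1019 ≈ 46.026
S = 1000/(46900/1019) − 10 = 5500/469 in ≈ 11.727 in
Ia = 0.2S: 0.2·11.727 = 2.345 in (exactly 1100/469)
Since P=9.860 > Ia=2.345: effective rainfall P−Ia = 176217/23450 in
Q: (176217/23450)² ÷ (451217/23450) = 31052431089/10581038650 in (≈ 2.935 in)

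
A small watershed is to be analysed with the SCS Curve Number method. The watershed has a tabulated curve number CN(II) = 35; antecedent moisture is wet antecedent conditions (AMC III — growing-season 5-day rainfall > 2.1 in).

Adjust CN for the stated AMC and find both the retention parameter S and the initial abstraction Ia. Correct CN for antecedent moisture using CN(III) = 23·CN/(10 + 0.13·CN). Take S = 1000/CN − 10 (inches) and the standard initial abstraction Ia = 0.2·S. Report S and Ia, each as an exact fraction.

Wet (AMC III): CN(III) = 23·35/(10 + 0.13·35) = 805/(291/20) = 16100/291 ≈ 55.326
Retention S: 1000/CN − 10 with CN=55.326 → S = 1300/161 ≈ 8.075 in
Ia = 0.2·(1300/161) = 260/161 in ≈ 1.615 in

S = 1300/161 in ≈ 8.075 in; Ia = 260/161 in ≈ 1.615 in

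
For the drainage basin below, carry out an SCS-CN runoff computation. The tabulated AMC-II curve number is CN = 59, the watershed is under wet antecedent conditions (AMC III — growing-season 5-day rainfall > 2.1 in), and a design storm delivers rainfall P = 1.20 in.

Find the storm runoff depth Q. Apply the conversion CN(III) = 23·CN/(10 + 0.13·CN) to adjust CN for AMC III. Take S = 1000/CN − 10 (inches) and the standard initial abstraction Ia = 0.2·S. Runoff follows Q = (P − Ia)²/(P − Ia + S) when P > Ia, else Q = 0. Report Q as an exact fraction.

CN(III) from CN(II)=59: (23·59)/(10 + 0.13·59) = 135700/1767 ≈ 76.797
S = 1000/(135700/1767) − 10 = 4100/1357 in ≈ 3.021 in
Ia = 0.2S: 0.2·3.021 = 0.604 in (exactly 820/1357)
Excess rainfall: 1.200 − 0.604 = 0.596 in; P > Ia so Q > 0
Runoff Q = (P−Ia)²/(P−Ia+S) = (0.596)²/(0.596+3.021) = 8168882/83258735 ≈ 0.098 in

Q = 8168882/83258735 in ≈ 0.098 in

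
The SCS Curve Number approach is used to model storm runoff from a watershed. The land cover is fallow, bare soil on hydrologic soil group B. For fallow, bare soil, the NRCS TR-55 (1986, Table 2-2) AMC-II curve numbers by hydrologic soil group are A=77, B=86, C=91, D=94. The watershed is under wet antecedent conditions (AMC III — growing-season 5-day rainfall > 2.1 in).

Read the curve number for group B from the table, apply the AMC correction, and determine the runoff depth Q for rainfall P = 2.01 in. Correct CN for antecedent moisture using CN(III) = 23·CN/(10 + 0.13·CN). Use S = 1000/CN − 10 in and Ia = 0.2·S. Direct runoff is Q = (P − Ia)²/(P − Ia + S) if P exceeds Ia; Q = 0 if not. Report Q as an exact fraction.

NRCS table: fallow, bare soil, soil group B → CN(II) = 86
Adjust CN=86 to AMC III: 23·86/(10 + 0.13·86) → 1978 ÷ (1059/50) = 98900/1059 ≈ 93.390
S = 1000/(98900/1059) − 10 = 700/989 in ≈ 0.708 in
Ia = 0.2S: 0.2·0.708 = 0.142 in (exactly 140/989)
P − Ia = 2.010 − 0.142 = 184789/98900 ≈ 1.868 in (> 0, runoff occurs)
Q: (184789/98900)² ÷ (254789/98900) = 34146974521/25198632100 in (≈ 1.355 in)

Q = 34146974521/25198632100 in ≈ 1.355 in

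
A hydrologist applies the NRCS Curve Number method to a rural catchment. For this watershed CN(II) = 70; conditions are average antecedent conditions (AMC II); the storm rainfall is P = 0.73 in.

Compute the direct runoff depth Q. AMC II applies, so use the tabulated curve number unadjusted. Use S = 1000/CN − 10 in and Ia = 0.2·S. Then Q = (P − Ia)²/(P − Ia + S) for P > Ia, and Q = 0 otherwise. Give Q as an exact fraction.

Q = 0 in ≈ 0.000 in

CN(II) = 70; AMC II needs no correction.
Retention S: 1000/CN − 10 with CN=70.000 → S = 30/7 ≈ 4.286 in
Initial abstraction Ia = S/5 = (30/7)/5 = 6/7 ≈ 0.857 in
P = 0.730 ≤ Ia = 0.857 in: entire storm abstracted, Q = 0.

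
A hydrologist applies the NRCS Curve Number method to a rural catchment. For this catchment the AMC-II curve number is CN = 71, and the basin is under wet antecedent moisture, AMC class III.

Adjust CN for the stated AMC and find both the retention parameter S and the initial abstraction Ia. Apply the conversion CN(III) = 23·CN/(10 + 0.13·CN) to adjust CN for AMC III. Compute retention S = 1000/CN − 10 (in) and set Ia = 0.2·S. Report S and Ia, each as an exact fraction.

Adjust CN=71 to AMC III: 23·71/(10 + 0.13·71) → 1633 ÷ (1923/100) = 163300/1923 ≈ 84.919
Retention S: 1000/CN − 10 with CN=84.919 → S = 2900/1633 ≈ 1.776 in
Ia = 0.2·(2900/1633) = 580/1633 in ≈ 0.355 in

S = 2900/1633 in ≈ 1.776 in; Ia = 580/1633 in ≈ 0.355 in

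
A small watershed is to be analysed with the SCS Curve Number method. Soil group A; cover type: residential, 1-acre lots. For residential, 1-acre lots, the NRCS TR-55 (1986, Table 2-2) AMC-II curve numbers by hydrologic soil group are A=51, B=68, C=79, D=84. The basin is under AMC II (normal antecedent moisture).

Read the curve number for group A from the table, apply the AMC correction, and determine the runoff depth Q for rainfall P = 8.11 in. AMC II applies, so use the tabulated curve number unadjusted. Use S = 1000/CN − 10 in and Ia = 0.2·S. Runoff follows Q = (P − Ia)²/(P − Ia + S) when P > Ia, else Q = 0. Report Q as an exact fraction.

NRCS table: residential, 1-acre lots, soil group A → CN(II) = 51
CN(II) = 51; AMC II needs no correction.
Retention S: 1000/CN − 10 with CN=51.000 → S = 490/51 ≈ 9.608 in
Ia = 0.2S: 0.2·9.608 = 1.922 in (exactly 98/51)
Since P=8.110 > Ia=1.922: effective rainfall P−Ia = 31561/5100 in
Q = (31561/5100)²/((31561/5100) + 490/51) = (996096721/26010000)/(80561/5100) = 996096721/410861100 in ≈ 2.424 in

Q = 996096721/410861100 in ≈ 2.424 in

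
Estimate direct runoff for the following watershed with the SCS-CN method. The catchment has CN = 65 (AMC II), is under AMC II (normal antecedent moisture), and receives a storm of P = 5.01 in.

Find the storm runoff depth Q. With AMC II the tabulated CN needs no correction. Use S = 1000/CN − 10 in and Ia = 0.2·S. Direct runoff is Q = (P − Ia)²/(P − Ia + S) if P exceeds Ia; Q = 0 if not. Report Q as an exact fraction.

CN(II) = 65; AMC II needs no correction.
Max retention: S = 1000/65 − 10 = 70/13 in (≈ 5.385 in)
Ia = 0.2S: 0.2·5.385 = 1.077 in (exactly 14/13)
Since P=5.010 > Ia=1.077: effective rainfall P−Ia = 5113/1300 in
Runoff Q = (P−Ia)²/(P−Ia+S) = (3.933)²/(3.933+5.385) = 26142769/15746900 ≈ 1.660 in

Q = 26142769/15746900 in ≈ 1.660 in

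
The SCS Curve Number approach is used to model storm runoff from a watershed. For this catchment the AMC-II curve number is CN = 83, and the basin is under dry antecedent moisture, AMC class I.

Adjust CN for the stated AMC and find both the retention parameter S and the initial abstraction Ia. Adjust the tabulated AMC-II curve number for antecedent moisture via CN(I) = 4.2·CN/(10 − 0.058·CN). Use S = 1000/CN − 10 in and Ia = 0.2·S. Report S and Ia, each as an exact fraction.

S = 8500/1743 in ≈ 4.877 in; Ia = 1700/1743 in ≈ 0.975 in

Dry (AMC I): CN(I) = 4.2·83/(10 − 0.058·83) = (1743/5)/(2593/500) = 174300/2593 ≈ 67.219
S = 1000/(174300/2593) − 10 = 8500/1743 in ≈ 4.877 in
Ia = 0.2S: 0.2·4.877 = 0.975 in (exactly 1700/1743)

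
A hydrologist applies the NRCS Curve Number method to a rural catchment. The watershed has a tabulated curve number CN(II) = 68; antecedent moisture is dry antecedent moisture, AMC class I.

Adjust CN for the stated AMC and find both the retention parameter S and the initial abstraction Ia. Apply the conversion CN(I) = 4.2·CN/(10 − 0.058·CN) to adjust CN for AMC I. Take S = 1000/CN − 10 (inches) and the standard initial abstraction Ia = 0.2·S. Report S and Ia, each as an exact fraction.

S = 4000/357 in ≈ 11.204 in; Ia = 800/357 in ≈ 2.241 in

Dry (AMC I): CN(I) = 4.2·68/(10 − 0.058·68) = (1428/5)/(757/125) = 35700/757 ≈ 47.160
S = 1000/(35700/757) − 10 = 4000/357 in ≈ 11.204 in
Initial abstraction Ia = S/5 = (4000/357)/5 = 800/357 ≈ 2.241 in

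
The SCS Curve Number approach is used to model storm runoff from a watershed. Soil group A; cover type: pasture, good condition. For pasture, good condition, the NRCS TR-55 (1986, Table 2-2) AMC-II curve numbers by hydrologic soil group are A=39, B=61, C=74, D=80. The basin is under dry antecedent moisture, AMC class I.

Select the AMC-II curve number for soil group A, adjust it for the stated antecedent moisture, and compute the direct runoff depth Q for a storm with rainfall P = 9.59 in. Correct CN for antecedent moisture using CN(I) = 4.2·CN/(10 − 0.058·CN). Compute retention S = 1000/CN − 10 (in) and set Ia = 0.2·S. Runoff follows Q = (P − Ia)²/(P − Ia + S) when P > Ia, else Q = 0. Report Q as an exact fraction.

Q = 30772527241/264161979900 in ≈ 0.116 in

NRCS table: pasture, good condition, soil group A → CN(II) = 39
CN(I) from CN(II)=39: (4.2·39)/(10 − 0.058·39) = 81900/3869 ≈ 21.168
Max retention: S = 1000/(81900/3869) − 10 = 30500/819 in (≈ 37.241 in)
Ia = 0.2·(30500/819) = 6100/819 in ≈ 7.448 in
P − Ia = 9.590 − 7.448 = 175421/81900 ≈ 2.142 in (> 0, runoff occurs)
Q: (175421/81900)² ÷ (3225421/81900) = 30772527241/264161979900 in (≈ 0.116 in)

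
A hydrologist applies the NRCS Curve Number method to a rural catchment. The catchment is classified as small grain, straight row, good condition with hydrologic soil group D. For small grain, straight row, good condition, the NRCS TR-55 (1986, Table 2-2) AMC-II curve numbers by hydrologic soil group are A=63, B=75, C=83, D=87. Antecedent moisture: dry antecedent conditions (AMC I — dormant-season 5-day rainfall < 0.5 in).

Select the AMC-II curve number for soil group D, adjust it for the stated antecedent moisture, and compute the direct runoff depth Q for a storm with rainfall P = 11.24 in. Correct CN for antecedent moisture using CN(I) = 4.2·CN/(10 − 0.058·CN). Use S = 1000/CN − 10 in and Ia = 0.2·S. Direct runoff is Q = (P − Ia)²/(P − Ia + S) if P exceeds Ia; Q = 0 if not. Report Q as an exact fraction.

Q = 231252306769/29386701225 in ≈ 7.869 in

NRCS table: small grain, straight row, good condition, soil group D → CN(II) = 87
CN(I) from CN(II)=87: (4.2·87)/(10 − 0.058·87) = 182700/2477 ≈ 73.759
Retention S: 1000/CN − 10 with CN=73.759 → S = 6500/1827 ≈ 3.558 in
Ia = 0.2·(6500/1827) = 1300/1827 in ≈ 0.712 in
P − Ia = 11.240 − 0.712 = 480887/45675 ≈ 10.528 in (> 0, runoff occurs)
Q: (480887/45675)² ÷ (643387/45675) = 231252306769/29386701225 in (≈ 7.869 in)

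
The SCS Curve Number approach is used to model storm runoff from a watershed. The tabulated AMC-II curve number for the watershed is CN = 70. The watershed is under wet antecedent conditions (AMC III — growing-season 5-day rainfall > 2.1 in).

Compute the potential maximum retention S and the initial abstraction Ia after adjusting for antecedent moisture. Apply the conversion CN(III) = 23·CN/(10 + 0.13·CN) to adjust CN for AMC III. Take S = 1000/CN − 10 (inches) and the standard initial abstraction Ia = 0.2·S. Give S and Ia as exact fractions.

S = 300/161 in ≈ 1.863 in; Ia = 60/161 in ≈ 0.373 in

Adjust CN=70 to AMC III: 23·70/(10 + 0.13·70) → 1610 ÷ (191/10) = 16100/191 ≈ 84.293
Max retention: S = 1000/(16100/191) − 10 = 300/161 in (≈ 1.863 in)
Initial abstraction Ia = S/5 = (300/161)/5 = 60/161 ≈ 0.373 in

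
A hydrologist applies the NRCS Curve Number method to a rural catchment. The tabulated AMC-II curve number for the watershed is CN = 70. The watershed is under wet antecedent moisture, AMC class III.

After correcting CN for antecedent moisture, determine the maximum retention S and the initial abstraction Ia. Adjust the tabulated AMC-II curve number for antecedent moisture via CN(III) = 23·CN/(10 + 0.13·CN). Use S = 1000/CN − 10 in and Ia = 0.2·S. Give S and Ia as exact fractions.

S = 300/161 in ≈ 1.863 in; Ia = 60/161 in ≈ 0.373 in

Wet (AMC III): CN(III) = 23·70/(10 + 0.13·70) = 1610/(191/10) = 16100/191 ≈ 84.293
S = 1000/(16100/191) − 10 = 300/161 in ≈ 1.863 in
Initial abstraction Ia = S/5 = (300/161)/5 = 60/161 ≈ 0.373 in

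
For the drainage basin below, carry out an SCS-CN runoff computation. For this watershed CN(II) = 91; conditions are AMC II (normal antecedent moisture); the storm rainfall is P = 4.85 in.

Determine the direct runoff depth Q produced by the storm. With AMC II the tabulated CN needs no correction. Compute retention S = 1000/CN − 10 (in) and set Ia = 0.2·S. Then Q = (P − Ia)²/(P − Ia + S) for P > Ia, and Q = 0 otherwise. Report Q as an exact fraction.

AMC II — tabulated CN = 91 applies directly.
Max retention: S = 1000/91 − 10 = 90/91 in (≈ 0.989 in)
Ia = 0.2·(90/91) = 18/91 in ≈ 0.198 in
P − Ia = 4.850 − 0.198 = 8467/1820 ≈ 4.652 in (> 0, runoff occurs)
Q: (8467/1820)² ÷ (10267/1820) = 71690089/18685940 in (≈ 3.837 in)

Q = 71690089/18685940 in ≈ 3.837 in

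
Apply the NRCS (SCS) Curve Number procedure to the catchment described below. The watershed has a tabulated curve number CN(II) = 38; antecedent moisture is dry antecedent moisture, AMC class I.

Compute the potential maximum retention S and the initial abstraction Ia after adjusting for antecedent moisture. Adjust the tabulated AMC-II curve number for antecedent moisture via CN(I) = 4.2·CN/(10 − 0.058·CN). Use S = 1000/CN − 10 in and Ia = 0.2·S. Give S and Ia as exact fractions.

Adjust CN=38 to AMC I: 4.2·38/(10 − 0.058·38) → (798/5) ÷ (1949/250) = 39900/1949 ≈ 20.472
S = 1000/(39900/1949) − 10 = 15500/399 in ≈ 38.847 in
Initial abstraction Ia = S/5 = (15500/399)/5 = 3100/399 ≈ 7.769 in

S = 15500/399 in ≈ 38.847 in; Ia = 3100/399 in ≈ 7.769 in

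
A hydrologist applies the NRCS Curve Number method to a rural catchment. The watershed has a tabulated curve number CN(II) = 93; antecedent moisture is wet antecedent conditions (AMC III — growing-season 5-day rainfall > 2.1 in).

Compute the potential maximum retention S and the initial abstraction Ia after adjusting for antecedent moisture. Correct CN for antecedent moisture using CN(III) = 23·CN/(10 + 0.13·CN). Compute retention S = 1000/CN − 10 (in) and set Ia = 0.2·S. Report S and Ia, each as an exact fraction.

S = 700/2139 in ≈ 0.327 in; Ia = 140/2139 in ≈ 0.065 in

Wet (AMC III): CN(III) = 23·93/(10 + 0.13·93) = 2139/(2209/100) = 213900/2209 ≈ 96.831
S = 1000/(213900/2209) − 10 = 700/2139 in ≈ 0.327 in
Ia = 0.2·(700/2139) = 140/2139 in ≈ 0.065 in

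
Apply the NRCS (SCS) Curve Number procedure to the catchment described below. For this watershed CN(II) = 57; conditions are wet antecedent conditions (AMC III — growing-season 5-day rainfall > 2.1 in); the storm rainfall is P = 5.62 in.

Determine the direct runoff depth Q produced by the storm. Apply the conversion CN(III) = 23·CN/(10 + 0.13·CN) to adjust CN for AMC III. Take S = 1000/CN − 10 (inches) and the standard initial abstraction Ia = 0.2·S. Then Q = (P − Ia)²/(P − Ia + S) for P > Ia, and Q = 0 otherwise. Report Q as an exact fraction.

Q = 105879302881/35422630050 in ≈ 2.989 in

Wet (AMC III): CN(III) = 23·57/(10 + 0.13·57) = 1311/(1741/100) = 131100/1741 ≈ 75.302
Max retention: S = 1000/(131100/1741) − 10 = 4300/1311 in (≈ 3.280 in)
Ia = 0.2·(4300/1311) = 860/1311 in ≈ 0.656 in
P − Ia = 5.620 − 0.656 = 325391/65550 ≈ 4.964 in (> 0, runoff occurs)
Q = (325391/65550)²/((325391/65550) + 4300/1311) = (105879302881/4296802500)/(540391/65550) = 105879302881/35422630050 in ≈ 2.989 in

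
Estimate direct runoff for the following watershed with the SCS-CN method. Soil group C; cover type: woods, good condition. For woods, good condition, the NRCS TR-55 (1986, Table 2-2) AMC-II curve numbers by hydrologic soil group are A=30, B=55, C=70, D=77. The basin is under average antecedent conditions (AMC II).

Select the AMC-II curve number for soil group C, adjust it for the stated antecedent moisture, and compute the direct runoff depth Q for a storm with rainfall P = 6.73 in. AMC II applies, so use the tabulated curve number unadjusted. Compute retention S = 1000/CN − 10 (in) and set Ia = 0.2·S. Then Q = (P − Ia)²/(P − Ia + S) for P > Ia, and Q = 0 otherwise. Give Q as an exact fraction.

Q = 16900321/4977700 in ≈ 3.395 in

NRCS table: woods, good condition, soil group C → CN(II) = 70
Average conditions: CN = 70 (no AMC adjustment).
Max retention: S = 1000/70 − 10 = 30/7 in (≈ 4.286 in)
Ia = 0.2·(30/7) = 6/7 in ≈ 0.857 in
Excess rainfall: 6.730 − 0.857 = 5.873 in; P > Ia so Q > 0
Q = (4111/700)²/((4111/700) + 30/7) = (16900321/490000)/(7111/700) = 16900321/4977700 in ≈ 3.395 in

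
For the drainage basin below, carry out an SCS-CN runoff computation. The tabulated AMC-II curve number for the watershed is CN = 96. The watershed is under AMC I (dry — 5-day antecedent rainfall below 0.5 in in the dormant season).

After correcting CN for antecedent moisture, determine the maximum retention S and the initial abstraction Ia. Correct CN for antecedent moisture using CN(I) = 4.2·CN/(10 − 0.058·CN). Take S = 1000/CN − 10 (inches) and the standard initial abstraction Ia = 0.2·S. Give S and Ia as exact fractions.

Dry (AMC I): CN(I) = 4.2·96/(10 − 0.058·96) = (2016/5)/(554/125) = 25200/277 ≈ 90.975
Max retention: S = 1000/(25200/277) − 10 = 125/126 in (≈ 0.992 in)
Ia = 0.2·(125/126) = 25/126 in ≈ 0.198 in

S = 125/126 in ≈ 0.992 in; Ia = 25/126 in ≈ 0.198 in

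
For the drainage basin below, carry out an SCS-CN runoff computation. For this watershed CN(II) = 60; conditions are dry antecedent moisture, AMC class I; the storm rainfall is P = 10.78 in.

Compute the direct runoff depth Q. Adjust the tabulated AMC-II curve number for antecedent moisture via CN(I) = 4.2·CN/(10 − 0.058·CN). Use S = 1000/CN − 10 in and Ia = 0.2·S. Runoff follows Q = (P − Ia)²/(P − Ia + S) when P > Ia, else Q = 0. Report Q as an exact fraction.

Adjust CN=60 to AMC I: 4.2·60/(10 − 0.058·60) → 252 ÷ (163/25) = 6300/163 ≈ 38.650
Retention S: 1000/CN − 10 with CN=38.650 → S = 1000/63 ≈ 15.873 in
Ia = 0.2S: 0.2·15.873 = 3.175 in (exactly 200/63)
P − Ia = 10.780 − 3.175 = 23957/3150 ≈ 7.605 in (> 0, runoff occurs)
Q: (23957/3150)² ÷ (73957/3150) = 573937849/232964550 in (≈ 2.464 in)

Q = 573937849/232964550 in ≈ 2.464 in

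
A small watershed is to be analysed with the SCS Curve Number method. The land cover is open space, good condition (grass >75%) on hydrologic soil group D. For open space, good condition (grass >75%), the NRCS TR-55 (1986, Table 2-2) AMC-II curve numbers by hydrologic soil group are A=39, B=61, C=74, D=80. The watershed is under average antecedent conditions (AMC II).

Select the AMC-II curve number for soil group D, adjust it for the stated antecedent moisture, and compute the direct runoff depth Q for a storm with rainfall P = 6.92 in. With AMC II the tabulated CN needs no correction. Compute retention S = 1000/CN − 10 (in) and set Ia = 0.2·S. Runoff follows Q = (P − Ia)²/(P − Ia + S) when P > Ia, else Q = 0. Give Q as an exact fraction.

NRCS table: open space, good condition (grass >75%), soil group D → CN(II) = 80
CN(II) = 80; AMC II needs no correction.
S = 1000/80 − 10 = 5/2 in ≈ 2.500 in
Ia = 0.2S: 0.2·2.500 = 0.500 in (exactly 1/2)
Excess rainfall: 6.920 − 0.500 = 6.420 in; P > Ia so Q > 0
Q = (321/50)²/((321/50) + 5/2) = (103041/2500)/(223/25) = 103041/22300 in ≈ 4.621 in

Q = 103041/22300 in ≈ 4.621 in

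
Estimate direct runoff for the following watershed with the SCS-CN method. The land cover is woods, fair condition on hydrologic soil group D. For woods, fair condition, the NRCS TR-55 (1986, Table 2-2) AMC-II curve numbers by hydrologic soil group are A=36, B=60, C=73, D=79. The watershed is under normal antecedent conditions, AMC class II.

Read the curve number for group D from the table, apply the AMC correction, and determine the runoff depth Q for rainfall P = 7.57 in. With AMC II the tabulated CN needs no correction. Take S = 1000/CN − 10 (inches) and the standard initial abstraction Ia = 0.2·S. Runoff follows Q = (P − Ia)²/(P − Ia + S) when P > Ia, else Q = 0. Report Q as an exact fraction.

NRCS table: woods, fair condition, soil group D → CN(II) = 79
AMC II — tabulated CN = 79 applies directly.
Retention S: 1000/CN − 10 with CN=79.000 → S = 210/79 ≈ 2.658 in
Ia = 0.2·(210/79) = 42/79 in ≈ 0.532 in
Excess rainfall: 7.570 − 0.532 = 7.038 in; P > Ia so Q > 0
Q: (55603/7900)² ÷ (76603/7900) = 3091693609/605163700 in (≈ 5.109 in)

Q = 3091693609/605163700 in ≈ 5.109 in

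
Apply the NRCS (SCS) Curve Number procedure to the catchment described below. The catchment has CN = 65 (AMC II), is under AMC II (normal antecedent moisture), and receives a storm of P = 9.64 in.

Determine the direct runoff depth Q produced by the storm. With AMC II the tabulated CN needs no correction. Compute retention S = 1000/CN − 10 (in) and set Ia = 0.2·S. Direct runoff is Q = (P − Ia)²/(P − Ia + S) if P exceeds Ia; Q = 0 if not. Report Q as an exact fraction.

CN(II) = 65; AMC II needs no correction.
Max retention: S = 1000/65 − 10 = 70/13 in (≈ 5.385 in)
Ia = 0.2·(70/13) = 14/13 in ≈ 1.077 in
P − Ia = 9.640 − 1.077 = 2783/325 ≈ 8.563 in (> 0, runoff occurs)
Runoff Q = (P−Ia)²/(P−Ia+S) = (8.563)²/(8.563+5.385) = 7745089/1473225 ≈ 5.257 in

Q = 7745089/1473225 in ≈ 5.257 in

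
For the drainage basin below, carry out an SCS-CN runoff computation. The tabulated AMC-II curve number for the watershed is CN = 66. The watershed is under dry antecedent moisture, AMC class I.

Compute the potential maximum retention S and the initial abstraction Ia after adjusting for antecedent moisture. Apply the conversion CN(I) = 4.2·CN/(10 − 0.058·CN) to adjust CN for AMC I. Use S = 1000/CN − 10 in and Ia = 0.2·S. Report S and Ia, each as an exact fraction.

Dry (AMC I): CN(I) = 4.2·66/(10 − 0.058·66) = (1386/5)/(1543/250) = 69300/1543 ≈ 44.913
S = 1000/(69300/1543) − 10 = 8500/693 in ≈ 12.266 in
Ia = 0.2S: 0.2·12.266 = 2.453 in (exactly 1700/693)

S = 8500/693 in ≈ 12.266 in; Ia = 1700/693 in ≈ 2.453 in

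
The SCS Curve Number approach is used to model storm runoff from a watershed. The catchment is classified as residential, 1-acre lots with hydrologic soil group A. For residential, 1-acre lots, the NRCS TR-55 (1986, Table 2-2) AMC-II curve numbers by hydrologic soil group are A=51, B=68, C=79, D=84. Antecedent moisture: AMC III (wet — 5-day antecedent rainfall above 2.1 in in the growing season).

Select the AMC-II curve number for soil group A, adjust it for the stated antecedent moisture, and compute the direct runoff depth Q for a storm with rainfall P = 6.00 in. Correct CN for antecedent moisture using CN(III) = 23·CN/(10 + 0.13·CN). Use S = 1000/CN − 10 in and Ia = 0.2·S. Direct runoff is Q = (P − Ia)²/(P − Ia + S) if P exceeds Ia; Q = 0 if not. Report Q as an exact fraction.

Q = 18349682/6426867 in ≈ 2.855 in

NRCS table: residential, 1-acre lots, soil group A → CN(II) = 51
Adjust CN=51 to AMC III: 23·51/(10 + 0.13·51) → 1173 ÷ (1663/100) = 117300/1663 ≈ 70.535
Retention S: 1000/CN − 10 with CN=70.535 → S = 4900/1173 ≈ 4.177 in
Ia = 0.2S: 0.2·4.177 = 0.835 in (exactly 980/1173)
P − Ia = 6.000 − 0.835 = 6058/1173 ≈ 5.165 in (> 0, runoff occurs)
Q = (6058/1173)²/((6058/1173) + 4900/1173) = (36699364/1375929)/(10958/1173) = 18349682/6426867 in ≈ 2.855 in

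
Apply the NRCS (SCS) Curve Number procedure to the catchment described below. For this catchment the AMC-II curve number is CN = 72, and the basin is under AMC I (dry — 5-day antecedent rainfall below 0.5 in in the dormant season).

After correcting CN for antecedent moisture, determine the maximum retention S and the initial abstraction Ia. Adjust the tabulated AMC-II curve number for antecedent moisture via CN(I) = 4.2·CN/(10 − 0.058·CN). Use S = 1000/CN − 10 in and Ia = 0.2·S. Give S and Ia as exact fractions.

S = 250/27 in ≈ 9.259 in; Ia = 50/27 in ≈ 1.852 in

Adjust CN=72 to AMC I: 4.2·72/(10 − 0.058·72) → (1512/5) ÷ (728/125) = 675/13 ≈ 51.923
S = 1000/(675/13) − 10 = 250/27 in ≈ 9.259 in
Ia = 0.2S: 0.2·9.259 = 1.852 in (exactly 50/27)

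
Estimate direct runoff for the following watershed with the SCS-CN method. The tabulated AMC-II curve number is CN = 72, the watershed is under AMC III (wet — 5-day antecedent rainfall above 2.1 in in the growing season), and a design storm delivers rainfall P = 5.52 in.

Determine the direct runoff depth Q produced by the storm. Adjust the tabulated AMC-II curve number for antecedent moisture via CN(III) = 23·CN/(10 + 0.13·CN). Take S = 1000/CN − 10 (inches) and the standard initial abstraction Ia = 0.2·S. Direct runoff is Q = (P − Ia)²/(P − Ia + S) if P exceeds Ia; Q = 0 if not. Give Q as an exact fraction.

Q = 359548928/92027025 in ≈ 3.907 in

CN(III) from CN(II)=72: (23·72)/(10 + 0.13·72) = 10350/121 ≈ 85.537
Max retention: S = 1000/(10350/121) − 10 = 350/207 in (≈ 1.691 in)
Initial abstraction Ia = S/5 = (350/207)/5 = 70/207 ≈ 0.338 in
Since P=5.520 > Ia=0.338: effective rainfall P−Ia = 26816/5175 in
Runoff Q = (P−Ia)²/(P−Ia+S) = (5.182)²/(5.182+1.691) = 359548928/92027025 ≈ 3.907 in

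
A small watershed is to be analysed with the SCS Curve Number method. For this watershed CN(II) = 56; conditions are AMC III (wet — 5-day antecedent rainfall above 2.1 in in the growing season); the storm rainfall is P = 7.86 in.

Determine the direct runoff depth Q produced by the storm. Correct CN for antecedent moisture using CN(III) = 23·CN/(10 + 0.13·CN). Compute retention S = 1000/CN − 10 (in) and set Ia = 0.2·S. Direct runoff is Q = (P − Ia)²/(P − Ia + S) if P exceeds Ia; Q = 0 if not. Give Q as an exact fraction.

Q = 3337719529/686447650 in ≈ 4.862 in

Wet (AMC III): CN(III) = 23·56/(10 + 0.13·56) = 1288/(432/25) = 4025/54 ≈ 74.537
Retention S: 1000/CN − 10 with CN=74.537 → S = 550/161 ≈ 3.416 in
Ia = 0.2·(550/161) = 110/161 in ≈ 0.683 in
P − Ia = 7.860 − 0.683 = 57773/8050 ≈ 7.177 in (> 0, runoff occurs)
Runoff Q = (P−Ia)²/(P−Ia+S) = (7.177)²/(7.177+3.416) = 3337719529/686447650 ≈ 4.862 in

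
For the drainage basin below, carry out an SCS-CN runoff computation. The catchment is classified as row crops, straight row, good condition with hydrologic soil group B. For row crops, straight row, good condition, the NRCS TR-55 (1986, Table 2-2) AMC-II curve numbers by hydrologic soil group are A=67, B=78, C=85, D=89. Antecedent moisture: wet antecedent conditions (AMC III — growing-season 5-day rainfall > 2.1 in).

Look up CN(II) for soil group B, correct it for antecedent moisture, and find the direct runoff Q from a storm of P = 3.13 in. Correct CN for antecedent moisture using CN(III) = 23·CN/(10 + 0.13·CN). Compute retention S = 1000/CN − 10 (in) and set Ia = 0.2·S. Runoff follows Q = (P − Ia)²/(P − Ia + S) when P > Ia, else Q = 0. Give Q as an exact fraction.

Q = 66957255121/33077861700 in ≈ 2.024 in

NRCS table: row crops, straight row, good condition, soil group B → CN(II) = 78
CN(III) from CN(II)=78: (23·78)/(10 + 0.13·78) = 89700/1007 ≈ 89.076
Max retention: S = 1000/(89700/1007) − 10 = 1100/897 in (≈ 1.226 in)
Initial abstraction Ia = S/5 = (1100/897)/5 = 220/897 ≈ 0.245 in
P − Ia = 3.130 − 0.245 = 258761/89700 ≈ 2.885 in (> 0, runoff occurs)
Q: (258761/89700)² ÷ (368761/89700) = 66957255121/33077861700 in (≈ 2.024 in)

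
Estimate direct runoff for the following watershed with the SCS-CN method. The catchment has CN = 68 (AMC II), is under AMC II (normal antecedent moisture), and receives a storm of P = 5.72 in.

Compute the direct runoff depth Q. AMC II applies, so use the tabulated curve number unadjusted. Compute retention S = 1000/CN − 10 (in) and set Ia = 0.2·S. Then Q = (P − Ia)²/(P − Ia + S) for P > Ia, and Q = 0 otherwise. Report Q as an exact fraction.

AMC II — tabulated CN = 68 applies directly.
Retention S: 1000/CN − 10 with CN=68.000 → S = 80/17 ≈ 4.706 in
Ia = 0.2S: 0.2·4.706 = 0.941 in (exactly 16/17)
Since P=5.720 > Ia=0.941: effective rainfall P−Ia = 2031/425 in
Q = (2031/425)²/((2031/425) + 80/17) = (4124961/180625)/(4031/425) = 4124961/1713175 in ≈ 2.408 in

Q = 4124961/1713175 in ≈ 2.408 in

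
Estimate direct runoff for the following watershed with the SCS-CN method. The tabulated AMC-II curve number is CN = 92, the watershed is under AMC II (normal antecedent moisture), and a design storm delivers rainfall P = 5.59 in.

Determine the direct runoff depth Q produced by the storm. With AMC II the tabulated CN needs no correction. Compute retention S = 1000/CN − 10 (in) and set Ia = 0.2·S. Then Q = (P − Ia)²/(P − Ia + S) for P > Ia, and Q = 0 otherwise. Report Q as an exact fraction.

Q = 155176849/33251100 in ≈ 4.667 in

Average conditions: CN = 92 (no AMC adjustment).
Max retention: S = 1000/92 − 10 = 20/23 in (≈ 0.870 in)
Ia = 0.2S: 0.2·0.870 = 0.174 in (exactly 4/23)
Excess rainfall: 5.590 − 0.174 = 5.416 in; P > Ia so Q > 0
Runoff Q = (P−Ia)²/(P−Ia+S) = (5.416)²/(5.416+0.870) = 155176849/33251100 ≈ 4.667 in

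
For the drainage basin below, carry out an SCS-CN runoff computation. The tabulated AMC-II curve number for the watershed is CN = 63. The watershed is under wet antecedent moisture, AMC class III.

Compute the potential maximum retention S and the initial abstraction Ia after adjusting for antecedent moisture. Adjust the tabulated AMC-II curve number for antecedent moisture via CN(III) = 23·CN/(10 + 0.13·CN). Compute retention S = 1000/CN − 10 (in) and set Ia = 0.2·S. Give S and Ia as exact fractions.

Wet (AMC III): CN(III) = 23·63/(10 + 0.13·63) = 1449/(1819/100) = 144900/1819 ≈ 79.659
Max retention: S = 1000/(144900/1819) − 10 = 3700/1449 in (≈ 2.553 in)
Ia = 0.2·(3700/1449) = 740/1449 in ≈ 0.511 in

S = 3700/1449 in ≈ 2.553 in; Ia = 740/1449 in ≈ 0.511 in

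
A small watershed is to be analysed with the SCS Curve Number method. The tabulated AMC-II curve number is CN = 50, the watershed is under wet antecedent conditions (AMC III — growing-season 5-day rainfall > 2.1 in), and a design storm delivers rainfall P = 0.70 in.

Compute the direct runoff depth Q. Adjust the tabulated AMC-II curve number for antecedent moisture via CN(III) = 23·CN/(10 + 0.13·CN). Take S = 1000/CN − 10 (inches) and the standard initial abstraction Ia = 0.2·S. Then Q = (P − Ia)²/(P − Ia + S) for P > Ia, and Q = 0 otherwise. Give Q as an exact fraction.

Adjust CN=50 to AMC III: 23·50/(10 + 0.13·50) → 1150 ÷ (33/2) = 2300/33 ≈ 69.697
S = 1000/(2300/33) − 10 = 100/23 in ≈ 4.348 in
Initial abstraction Ia = S/5 = (100/23)/5 = 20/23 ≈ 0.870 in
P = 0.700 ≤ Ia = 0.870 in: entire storm abstracted, Q = 0.

Q = 0 in ≈ 0.000 in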